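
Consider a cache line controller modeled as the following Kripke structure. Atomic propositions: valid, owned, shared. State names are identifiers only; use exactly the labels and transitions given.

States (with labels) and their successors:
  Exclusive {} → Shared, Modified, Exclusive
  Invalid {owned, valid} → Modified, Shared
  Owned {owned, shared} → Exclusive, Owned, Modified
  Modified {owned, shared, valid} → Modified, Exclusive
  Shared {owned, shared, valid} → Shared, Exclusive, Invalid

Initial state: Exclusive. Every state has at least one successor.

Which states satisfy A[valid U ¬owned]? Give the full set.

States satisfying valid: {Invalid, Modified, Shared}.
States satisfying ¬owned: {Exclusive}.
States satisfying A[valid U ¬owned]: {Exclusive}.

{Exclusive}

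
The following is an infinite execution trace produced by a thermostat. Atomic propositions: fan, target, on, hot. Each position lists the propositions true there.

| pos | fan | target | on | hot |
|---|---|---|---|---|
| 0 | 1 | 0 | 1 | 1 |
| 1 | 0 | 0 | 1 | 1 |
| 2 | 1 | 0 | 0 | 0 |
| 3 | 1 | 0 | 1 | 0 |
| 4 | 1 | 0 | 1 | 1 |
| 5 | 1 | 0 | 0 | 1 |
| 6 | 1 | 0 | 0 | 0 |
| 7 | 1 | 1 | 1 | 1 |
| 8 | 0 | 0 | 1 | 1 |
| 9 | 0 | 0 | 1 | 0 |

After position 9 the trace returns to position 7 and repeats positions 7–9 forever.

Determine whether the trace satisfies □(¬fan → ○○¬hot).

¬fan → ○○¬hot must hold at every position from 0 onward. It fails at position 8, so □(¬fan → ○○¬hot) is false.
Positions where ¬fan holds: 1, 8, 9.
Check ○○¬hot at each: 1→ok, 8→fails, 9→fails.

Violated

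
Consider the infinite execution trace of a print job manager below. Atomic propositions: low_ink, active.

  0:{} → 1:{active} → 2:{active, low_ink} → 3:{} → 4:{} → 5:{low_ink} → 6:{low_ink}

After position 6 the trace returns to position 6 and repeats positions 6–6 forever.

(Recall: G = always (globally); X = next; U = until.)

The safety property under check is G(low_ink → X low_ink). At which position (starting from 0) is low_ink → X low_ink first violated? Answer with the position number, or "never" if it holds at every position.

2

Check low_ink → X low_ink at each position in order: 0 ✓, 1 ✓.
At position 2 the labels are {active, low_ink} and the next position 3 has {}, so low_ink → X low_ink is false there. This is the first violation.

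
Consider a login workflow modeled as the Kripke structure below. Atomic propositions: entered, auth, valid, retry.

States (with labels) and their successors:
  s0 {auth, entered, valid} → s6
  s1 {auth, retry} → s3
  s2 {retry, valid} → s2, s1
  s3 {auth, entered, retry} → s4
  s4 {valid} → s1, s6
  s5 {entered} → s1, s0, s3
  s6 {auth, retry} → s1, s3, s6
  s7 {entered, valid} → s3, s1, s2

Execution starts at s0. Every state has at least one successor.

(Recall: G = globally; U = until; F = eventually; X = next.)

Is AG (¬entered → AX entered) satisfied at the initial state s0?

States satisfying ¬entered → AX entered: {s0, s1, s3, s5, s7}.
States satisfying AG (¬entered → AX entered): ∅.
s4 is reachable from s0 and violates ¬entered → AX entered, so AG fails at s0.
s0 ∉ Sat(AG (¬entered → AX entered)).

No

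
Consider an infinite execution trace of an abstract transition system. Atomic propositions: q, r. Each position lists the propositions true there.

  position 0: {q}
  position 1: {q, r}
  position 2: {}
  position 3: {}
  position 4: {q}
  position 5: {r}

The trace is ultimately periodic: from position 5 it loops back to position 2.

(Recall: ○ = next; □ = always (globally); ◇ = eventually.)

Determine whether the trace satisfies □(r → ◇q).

r → ◇q holds at every position 0..5, and those are all positions ever visited, so □(r → ◇q) holds.
Positions where r holds: 1, 5.
Check ◇q at each: 1→ok, 5→ok.

Yes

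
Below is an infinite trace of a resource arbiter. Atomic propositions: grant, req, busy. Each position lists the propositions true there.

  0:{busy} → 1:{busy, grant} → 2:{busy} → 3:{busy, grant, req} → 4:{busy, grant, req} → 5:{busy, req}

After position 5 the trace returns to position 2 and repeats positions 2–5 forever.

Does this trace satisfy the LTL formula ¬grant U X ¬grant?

Holds

Walking from position 0: X ¬grant first holds at position 1, and ¬grant holds at every earlier position along the way, so ¬grant U X ¬grant holds.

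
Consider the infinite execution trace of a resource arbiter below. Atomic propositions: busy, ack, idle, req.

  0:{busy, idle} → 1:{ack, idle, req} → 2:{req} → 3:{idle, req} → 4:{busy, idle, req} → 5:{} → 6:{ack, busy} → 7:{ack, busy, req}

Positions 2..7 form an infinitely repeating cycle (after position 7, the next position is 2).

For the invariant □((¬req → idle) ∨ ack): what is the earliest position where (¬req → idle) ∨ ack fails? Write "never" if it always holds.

Check (¬req → idle) ∨ ack at each position in order: 0 ✓, 1 ✓, 2 ✓, 3 ✓, 4 ✓.
At position 5 the labels are {}, so (¬req → idle) ∨ ack is false there. This is the first violation.

5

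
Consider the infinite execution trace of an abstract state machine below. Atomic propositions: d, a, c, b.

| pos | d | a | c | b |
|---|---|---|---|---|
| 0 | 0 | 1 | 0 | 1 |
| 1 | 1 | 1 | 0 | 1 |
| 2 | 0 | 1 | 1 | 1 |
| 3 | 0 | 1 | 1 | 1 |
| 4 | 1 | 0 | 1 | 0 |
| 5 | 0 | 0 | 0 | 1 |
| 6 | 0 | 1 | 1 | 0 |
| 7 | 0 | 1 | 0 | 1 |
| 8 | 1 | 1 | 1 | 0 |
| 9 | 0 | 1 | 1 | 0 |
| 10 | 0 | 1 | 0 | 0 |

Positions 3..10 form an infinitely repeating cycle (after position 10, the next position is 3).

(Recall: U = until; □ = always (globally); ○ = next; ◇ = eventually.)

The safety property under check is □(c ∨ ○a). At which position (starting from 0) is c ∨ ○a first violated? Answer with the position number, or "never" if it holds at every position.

c ∨ ○a holds at every position 0..10, and those are all the positions the trace ever visits, so the invariant □(c ∨ ○a) is never violated.

never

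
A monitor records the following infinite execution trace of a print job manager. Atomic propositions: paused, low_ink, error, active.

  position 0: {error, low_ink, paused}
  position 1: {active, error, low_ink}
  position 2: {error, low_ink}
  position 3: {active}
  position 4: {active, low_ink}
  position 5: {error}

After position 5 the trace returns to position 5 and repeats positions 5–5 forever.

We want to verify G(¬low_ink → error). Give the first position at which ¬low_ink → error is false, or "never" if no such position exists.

3

Check ¬low_ink → error at each position in order: 0 ✓, 1 ✓, 2 ✓.
At position 3 the labels are {active}, so ¬low_ink → error is false there. This is the first violation.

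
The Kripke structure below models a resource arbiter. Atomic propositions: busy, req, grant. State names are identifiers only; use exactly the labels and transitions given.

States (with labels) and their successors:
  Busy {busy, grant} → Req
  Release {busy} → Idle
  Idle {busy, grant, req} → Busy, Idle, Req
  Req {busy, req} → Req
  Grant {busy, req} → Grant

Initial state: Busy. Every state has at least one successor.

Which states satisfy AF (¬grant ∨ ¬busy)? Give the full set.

States satisfying ¬grant ∨ ¬busy: {Release, Req, Grant}.
States satisfying AF (¬grant ∨ ¬busy): {Busy, Release, Req, Grant}.

{Busy, Release, Req, Grant}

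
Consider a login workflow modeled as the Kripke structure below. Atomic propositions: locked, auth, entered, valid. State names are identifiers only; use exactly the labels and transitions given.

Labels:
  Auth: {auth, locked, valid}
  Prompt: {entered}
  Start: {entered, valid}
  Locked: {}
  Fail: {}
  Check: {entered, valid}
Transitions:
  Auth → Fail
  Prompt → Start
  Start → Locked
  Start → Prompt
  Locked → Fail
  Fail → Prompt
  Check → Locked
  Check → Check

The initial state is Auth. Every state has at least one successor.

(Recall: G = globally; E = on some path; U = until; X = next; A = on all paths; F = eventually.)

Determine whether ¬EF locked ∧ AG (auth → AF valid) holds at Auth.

Violated

States satisfying locked: {Auth}.
States satisfying EF locked: {Auth}.
States satisfying ¬EF locked: {Prompt, Start, Locked, Fail, Check}.
States satisfying auth → AF valid: {Auth, Prompt, Start, Locked, Fail, Check}.
States satisfying AG (auth → AF valid): {Auth, Prompt, Start, Locked, Fail, Check}.
States satisfying ¬EF locked ∧ AG (auth → AF valid): {Prompt, Start, Locked, Fail, Check}.
Auth ∉ Sat(¬EF locked ∧ AG (auth → AF valid)).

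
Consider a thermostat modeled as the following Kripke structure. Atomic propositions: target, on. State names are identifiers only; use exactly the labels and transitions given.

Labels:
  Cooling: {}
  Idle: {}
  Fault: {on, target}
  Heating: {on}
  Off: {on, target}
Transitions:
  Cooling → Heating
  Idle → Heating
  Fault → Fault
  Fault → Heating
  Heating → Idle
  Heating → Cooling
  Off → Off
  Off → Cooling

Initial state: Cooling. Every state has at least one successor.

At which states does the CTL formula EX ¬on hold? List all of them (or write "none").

{Heating, Off}

States satisfying ¬on: {Cooling, Idle}.
States satisfying EX ¬on: {Heating, Off}.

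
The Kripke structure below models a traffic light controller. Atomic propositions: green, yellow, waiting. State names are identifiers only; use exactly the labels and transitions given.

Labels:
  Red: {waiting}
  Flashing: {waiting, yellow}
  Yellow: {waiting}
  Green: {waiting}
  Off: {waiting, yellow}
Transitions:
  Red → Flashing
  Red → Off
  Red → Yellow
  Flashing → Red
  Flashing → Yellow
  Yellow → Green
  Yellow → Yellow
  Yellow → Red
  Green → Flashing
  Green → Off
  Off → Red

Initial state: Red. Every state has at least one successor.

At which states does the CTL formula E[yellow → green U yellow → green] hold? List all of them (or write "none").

States satisfying yellow → green: {Red, Yellow, Green}.
States satisfying E[yellow → green U yellow → green]: {Red, Yellow, Green}.

{Red, Yellow, Green}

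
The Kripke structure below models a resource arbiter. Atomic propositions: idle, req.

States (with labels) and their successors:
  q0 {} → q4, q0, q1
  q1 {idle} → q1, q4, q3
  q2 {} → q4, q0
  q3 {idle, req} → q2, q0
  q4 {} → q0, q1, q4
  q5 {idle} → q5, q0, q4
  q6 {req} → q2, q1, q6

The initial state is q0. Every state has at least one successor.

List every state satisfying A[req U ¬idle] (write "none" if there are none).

{q0, q2, q3, q4, q6}

States satisfying req: {q3, q6}.
States satisfying ¬idle: {q0, q2, q4, q6}.
States satisfying A[req U ¬idle]: {q0, q2, q3, q4, q6}.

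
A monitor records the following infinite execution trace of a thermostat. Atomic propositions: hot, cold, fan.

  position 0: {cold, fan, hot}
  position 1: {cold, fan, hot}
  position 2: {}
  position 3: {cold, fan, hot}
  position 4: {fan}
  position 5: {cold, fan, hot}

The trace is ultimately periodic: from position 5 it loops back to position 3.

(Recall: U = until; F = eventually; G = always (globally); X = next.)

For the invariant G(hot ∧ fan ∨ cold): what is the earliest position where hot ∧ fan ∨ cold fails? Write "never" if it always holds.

2

Check hot ∧ fan ∨ cold at each position in order: 0 ✓, 1 ✓.
At position 2 the labels are {}, so hot ∧ fan ∨ cold is false there. This is the first violation.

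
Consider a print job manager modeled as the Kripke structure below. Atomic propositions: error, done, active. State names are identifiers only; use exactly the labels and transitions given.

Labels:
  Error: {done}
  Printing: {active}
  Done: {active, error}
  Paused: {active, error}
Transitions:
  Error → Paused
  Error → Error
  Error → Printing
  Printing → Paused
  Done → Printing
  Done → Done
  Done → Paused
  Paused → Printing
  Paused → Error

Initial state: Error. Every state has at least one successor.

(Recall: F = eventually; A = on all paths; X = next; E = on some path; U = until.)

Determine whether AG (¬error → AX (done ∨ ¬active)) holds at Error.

States satisfying ¬error → AX (done ∨ ¬active): {Done, Paused}.
States satisfying AG (¬error → AX (done ∨ ¬active)): ∅.
Error is reachable from Error and violates ¬error → AX (done ∨ ¬active), so AG fails at Error.
Error ∉ Sat(AG (¬error → AX (done ∨ ¬active))).

No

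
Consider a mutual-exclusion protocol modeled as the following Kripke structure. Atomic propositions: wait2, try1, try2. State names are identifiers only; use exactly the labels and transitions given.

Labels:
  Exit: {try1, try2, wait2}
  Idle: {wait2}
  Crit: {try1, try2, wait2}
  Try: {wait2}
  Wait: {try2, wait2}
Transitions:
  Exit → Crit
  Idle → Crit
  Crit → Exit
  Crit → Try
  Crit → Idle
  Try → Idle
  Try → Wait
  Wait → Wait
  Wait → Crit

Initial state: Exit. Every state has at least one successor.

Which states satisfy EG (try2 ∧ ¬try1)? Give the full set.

States satisfying try2 ∧ ¬try1: {Wait}.
States satisfying EG (try2 ∧ ¬try1): {Wait}.

{Wait}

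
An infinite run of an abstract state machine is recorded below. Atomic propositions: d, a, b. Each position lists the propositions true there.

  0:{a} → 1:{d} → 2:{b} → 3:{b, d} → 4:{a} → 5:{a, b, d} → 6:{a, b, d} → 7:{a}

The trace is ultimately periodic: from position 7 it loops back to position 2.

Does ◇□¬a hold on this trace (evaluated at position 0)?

□¬a is false at every position 0..7, so it never becomes true and ◇□¬a fails.

No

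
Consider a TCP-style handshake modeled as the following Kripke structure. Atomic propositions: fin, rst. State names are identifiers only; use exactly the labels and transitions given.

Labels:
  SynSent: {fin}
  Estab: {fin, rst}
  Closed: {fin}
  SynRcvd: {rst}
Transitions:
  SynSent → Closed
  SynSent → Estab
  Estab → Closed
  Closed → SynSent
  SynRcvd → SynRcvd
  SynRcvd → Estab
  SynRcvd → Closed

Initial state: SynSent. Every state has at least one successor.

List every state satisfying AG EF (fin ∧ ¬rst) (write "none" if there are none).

{SynSent, Estab, Closed, SynRcvd}

States satisfying EF (fin ∧ ¬rst): {SynSent, Estab, Closed, SynRcvd}.
States satisfying AG EF (fin ∧ ¬rst): {SynSent, Estab, Closed, SynRcvd}.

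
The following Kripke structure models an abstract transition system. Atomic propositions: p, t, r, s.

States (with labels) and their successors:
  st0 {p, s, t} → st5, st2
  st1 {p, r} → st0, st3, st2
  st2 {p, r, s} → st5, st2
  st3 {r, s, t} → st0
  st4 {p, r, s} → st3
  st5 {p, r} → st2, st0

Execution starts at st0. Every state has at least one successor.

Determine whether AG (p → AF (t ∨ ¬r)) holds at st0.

No

States satisfying p → AF (t ∨ ¬r): {st0, st3, st4}.
States satisfying AG (p → AF (t ∨ ¬r)): ∅.
st2 is reachable from st0 and violates p → AF (t ∨ ¬r), so AG fails at st0.
st0 ∉ Sat(AG (p → AF (t ∨ ¬r))).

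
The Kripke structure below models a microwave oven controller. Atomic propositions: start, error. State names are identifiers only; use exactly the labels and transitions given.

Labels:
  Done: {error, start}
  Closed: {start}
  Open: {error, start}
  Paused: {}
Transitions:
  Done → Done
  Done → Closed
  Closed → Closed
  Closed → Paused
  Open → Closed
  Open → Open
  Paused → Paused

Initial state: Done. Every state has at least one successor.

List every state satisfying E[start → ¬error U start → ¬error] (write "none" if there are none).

States satisfying start → ¬error: {Closed, Paused}.
States satisfying E[start → ¬error U start → ¬error]: {Closed, Paused}.

{Closed, Paused}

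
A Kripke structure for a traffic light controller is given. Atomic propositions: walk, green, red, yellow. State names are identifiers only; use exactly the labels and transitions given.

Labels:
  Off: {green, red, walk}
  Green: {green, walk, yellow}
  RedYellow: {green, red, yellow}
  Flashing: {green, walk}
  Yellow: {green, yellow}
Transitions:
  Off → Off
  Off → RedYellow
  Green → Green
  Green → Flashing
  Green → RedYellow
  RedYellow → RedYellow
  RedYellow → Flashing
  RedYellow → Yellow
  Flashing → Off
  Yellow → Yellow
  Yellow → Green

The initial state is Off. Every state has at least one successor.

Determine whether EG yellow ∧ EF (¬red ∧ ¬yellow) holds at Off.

States satisfying yellow: {Green, RedYellow, Yellow}.
States satisfying EG yellow: {Green, RedYellow, Yellow}.
States satisfying ¬red ∧ ¬yellow: {Flashing}.
States satisfying EF (¬red ∧ ¬yellow): {Off, Green, RedYellow, Flashing, Yellow}.
States satisfying EG yellow ∧ EF (¬red ∧ ¬yellow): {Green, RedYellow, Yellow}.
Off ∉ Sat(EG yellow ∧ EF (¬red ∧ ¬yellow)).

Does not hold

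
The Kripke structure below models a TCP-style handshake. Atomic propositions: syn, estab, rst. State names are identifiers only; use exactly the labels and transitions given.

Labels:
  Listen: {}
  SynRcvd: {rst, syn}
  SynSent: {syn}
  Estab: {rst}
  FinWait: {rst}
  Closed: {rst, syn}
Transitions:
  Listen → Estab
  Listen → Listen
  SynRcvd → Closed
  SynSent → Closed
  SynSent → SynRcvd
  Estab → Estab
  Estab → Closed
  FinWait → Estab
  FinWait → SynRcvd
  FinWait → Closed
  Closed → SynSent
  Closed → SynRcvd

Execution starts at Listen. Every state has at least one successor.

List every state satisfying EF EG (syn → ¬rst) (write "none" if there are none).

{Listen, Estab, FinWait}

States satisfying EG (syn → ¬rst): {Listen, Estab, FinWait}.
States satisfying EF EG (syn → ¬rst): {Listen, Estab, FinWait}.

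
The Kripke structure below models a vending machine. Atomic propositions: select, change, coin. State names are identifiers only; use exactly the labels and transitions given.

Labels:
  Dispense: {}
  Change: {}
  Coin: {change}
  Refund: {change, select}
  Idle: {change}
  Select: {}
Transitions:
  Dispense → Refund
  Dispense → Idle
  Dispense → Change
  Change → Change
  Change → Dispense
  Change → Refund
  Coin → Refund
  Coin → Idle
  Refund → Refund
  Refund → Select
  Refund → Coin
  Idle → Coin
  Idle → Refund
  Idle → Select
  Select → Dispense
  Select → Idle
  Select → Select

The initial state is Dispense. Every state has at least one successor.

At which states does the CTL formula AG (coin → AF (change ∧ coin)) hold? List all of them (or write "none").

{Dispense, Change, Coin, Refund, Idle, Select}

States satisfying coin → AF (change ∧ coin): {Dispense, Change, Coin, Refund, Idle, Select}.
States satisfying AG (coin → AF (change ∧ coin)): {Dispense, Change, Coin, Refund, Idle, Select}.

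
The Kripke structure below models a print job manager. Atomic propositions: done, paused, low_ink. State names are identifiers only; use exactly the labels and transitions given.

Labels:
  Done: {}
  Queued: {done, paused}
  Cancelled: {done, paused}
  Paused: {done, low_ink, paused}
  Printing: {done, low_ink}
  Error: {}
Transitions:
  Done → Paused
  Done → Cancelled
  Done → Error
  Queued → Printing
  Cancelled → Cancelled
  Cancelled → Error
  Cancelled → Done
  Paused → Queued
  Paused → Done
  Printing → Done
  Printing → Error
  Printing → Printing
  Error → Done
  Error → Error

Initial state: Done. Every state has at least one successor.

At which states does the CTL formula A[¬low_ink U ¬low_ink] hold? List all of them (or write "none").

States satisfying ¬low_ink: {Done, Queued, Cancelled, Error}.
States satisfying A[¬low_ink U ¬low_ink]: {Done, Queued, Cancelled, Error}.

{Done, Queued, Cancelled, Error}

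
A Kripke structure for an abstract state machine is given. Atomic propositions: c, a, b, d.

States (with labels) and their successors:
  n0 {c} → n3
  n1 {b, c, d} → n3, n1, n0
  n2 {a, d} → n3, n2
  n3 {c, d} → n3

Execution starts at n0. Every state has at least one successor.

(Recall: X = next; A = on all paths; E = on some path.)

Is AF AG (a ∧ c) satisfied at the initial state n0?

States satisfying AG (a ∧ c): ∅.
States satisfying AF AG (a ∧ c): ∅.
There is a path from n0 along which AG (a ∧ c) never holds.
n0 ∉ Sat(AF AG (a ∧ c)).

Does not hold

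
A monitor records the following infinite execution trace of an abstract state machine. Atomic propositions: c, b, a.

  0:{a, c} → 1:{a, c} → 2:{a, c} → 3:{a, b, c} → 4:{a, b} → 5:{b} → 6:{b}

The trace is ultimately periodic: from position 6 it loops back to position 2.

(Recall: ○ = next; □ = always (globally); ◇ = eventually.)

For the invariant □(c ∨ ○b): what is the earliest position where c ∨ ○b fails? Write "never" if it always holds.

Check c ∨ ○b at each position in order: 0 ✓, 1 ✓, 2 ✓, 3 ✓, 4 ✓, 5 ✓.
At position 6 the labels are {b} and the next position 2 has {a, c}, so c ∨ ○b is false there. This is the first violation.

6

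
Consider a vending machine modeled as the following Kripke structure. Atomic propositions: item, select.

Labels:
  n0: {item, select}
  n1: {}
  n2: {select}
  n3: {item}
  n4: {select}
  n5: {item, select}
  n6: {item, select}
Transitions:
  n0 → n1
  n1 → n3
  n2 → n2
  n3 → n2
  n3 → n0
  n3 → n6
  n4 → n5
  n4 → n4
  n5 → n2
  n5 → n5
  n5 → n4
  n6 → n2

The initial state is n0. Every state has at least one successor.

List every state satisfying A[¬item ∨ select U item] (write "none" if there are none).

{n0, n1, n3, n5, n6}

States satisfying ¬item ∨ select: {n0, n1, n2, n4, n5, n6}.
States satisfying item: {n0, n3, n5, n6}.
States satisfying A[¬item ∨ select U item]: {n0, n1, n3, n5, n6}.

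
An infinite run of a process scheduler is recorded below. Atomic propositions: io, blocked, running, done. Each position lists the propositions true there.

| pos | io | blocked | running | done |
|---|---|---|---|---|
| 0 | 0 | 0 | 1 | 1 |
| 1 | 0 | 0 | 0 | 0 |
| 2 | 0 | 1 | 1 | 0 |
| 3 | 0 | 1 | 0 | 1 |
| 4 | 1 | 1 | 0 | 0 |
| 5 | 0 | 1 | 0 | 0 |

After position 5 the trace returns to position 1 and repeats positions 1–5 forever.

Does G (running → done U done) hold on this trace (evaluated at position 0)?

Does not hold

running → done U done must hold at every position from 0 onward. It fails at position 2, so G (running → done U done) is false.
Positions where running holds: 0, 2.
Check done U done at each: 0→ok, 2→fails.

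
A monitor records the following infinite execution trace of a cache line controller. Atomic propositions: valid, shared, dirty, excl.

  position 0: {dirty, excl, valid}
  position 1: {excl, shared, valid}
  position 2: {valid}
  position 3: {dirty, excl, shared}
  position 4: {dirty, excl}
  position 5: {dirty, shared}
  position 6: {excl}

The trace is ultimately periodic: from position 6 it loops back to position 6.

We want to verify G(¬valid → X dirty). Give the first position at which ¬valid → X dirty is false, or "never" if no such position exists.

5

Check ¬valid → X dirty at each position in order: 0 ✓, 1 ✓, 2 ✓, 3 ✓, 4 ✓.
At position 5 the labels are {dirty, shared} and the next position 6 has {excl}, so ¬valid → X dirty is false there. This is the first violation.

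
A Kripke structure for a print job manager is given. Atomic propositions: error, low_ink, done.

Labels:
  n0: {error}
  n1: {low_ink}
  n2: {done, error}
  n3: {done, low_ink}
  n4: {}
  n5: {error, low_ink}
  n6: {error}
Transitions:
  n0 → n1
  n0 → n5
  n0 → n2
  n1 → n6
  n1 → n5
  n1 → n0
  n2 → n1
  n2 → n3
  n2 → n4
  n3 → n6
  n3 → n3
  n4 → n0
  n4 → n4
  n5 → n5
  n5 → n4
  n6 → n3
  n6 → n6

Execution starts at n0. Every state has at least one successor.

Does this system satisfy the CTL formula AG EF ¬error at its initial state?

Holds

States satisfying EF ¬error: {n0, n1, n2, n3, n4, n5, n6}.
States satisfying AG EF ¬error: {n0, n1, n2, n3, n4, n5, n6}.
Every state reachable from n0 satisfies EF ¬error.
n0 ∈ Sat(AG EF ¬error).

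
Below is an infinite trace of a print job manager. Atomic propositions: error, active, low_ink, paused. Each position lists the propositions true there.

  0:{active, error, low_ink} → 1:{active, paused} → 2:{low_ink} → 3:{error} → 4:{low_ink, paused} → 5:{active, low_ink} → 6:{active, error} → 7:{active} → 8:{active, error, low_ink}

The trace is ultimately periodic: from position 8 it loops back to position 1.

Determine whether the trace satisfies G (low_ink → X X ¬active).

No

low_ink → X X ¬active must hold at every position from 0 onward. It fails at position 4, so G (low_ink → X X ¬active) is false.
Positions where low_ink holds: 0, 2, 4, 5, 8.
Check X X ¬active at each: 0→ok, 2→ok, 4→fails, 5→fails, 8→ok.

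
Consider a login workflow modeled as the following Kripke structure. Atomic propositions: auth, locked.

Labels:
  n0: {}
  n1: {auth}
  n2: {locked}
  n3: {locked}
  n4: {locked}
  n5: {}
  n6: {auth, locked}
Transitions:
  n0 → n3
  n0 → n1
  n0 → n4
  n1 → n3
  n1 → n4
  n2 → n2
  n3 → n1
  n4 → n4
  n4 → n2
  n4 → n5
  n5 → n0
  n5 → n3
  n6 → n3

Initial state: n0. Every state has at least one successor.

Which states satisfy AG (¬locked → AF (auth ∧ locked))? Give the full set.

{n2}

States satisfying ¬locked → AF (auth ∧ locked): {n2, n3, n4, n6}.
States satisfying AG (¬locked → AF (auth ∧ locked)): {n2}.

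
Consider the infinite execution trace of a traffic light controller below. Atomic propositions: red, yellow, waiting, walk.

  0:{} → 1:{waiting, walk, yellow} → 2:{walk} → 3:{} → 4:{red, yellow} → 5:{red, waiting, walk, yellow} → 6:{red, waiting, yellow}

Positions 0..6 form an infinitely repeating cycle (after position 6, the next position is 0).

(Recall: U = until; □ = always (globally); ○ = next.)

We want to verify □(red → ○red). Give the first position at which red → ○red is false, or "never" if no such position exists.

Check red → ○red at each position in order: 0 ✓, 1 ✓, 2 ✓, 3 ✓, 4 ✓, 5 ✓.
At position 6 the labels are {red, waiting, yellow} and the next position 0 has {}, so red → ○red is false there. This is the first violation.

6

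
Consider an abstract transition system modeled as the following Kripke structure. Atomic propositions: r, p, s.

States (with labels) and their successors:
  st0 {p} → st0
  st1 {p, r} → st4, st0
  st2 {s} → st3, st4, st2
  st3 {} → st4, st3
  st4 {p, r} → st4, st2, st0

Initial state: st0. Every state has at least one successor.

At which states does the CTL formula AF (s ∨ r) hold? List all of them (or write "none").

States satisfying s ∨ r: {st1, st2, st4}.
States satisfying AF (s ∨ r): {st1, st2, st4}.

{st1, st2, st4}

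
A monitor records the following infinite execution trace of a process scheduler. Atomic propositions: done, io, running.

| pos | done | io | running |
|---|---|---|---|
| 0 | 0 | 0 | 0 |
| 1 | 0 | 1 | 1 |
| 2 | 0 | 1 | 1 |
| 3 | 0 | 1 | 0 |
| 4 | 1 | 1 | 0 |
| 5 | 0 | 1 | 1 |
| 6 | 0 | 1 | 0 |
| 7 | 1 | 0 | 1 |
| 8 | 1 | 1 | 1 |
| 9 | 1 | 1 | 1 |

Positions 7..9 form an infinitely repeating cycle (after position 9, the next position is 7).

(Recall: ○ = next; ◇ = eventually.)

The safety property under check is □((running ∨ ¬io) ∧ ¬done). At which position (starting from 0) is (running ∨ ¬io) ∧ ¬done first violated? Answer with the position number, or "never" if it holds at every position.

Check (running ∨ ¬io) ∧ ¬done at each position in order: 0 ✓, 1 ✓, 2 ✓.
At position 3 the labels are {io}, so (running ∨ ¬io) ∧ ¬done is false there. This is the first violation.

3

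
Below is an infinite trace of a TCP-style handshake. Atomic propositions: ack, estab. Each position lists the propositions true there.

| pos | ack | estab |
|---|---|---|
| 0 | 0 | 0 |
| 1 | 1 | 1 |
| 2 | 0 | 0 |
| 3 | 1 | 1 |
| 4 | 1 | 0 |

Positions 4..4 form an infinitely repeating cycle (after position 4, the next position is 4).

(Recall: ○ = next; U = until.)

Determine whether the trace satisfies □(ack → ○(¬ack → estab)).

Does not hold

ack → ○(¬ack → estab) must hold at every position from 0 onward. It fails at position 1, so □(ack → ○(¬ack → estab)) is false.
Positions where ack holds: 1, 3, 4.
Check ○(¬ack → estab) at each: 1→fails, 3→ok, 4→ok.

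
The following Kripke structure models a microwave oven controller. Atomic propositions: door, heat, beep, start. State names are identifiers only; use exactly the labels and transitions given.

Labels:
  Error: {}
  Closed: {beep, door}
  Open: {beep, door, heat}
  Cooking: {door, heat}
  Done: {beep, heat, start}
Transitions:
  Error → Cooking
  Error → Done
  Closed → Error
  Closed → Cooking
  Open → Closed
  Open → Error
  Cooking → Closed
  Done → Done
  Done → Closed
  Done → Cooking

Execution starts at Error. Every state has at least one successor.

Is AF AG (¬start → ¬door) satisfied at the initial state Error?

Violated

States satisfying AG (¬start → ¬door): ∅.
States satisfying AF AG (¬start → ¬door): ∅.
There is a path from Error along which AG (¬start → ¬door) never holds.
Error ∉ Sat(AF AG (¬start → ¬door)).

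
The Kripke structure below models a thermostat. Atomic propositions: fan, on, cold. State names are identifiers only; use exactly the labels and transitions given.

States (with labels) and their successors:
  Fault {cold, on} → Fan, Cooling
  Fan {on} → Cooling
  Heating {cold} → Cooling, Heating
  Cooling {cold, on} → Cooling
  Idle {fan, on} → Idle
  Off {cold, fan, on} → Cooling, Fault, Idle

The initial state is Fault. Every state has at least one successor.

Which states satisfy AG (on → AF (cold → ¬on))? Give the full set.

{Idle}

States satisfying on → AF (cold → ¬on): {Fan, Heating, Idle}.
States satisfying AG (on → AF (cold → ¬on)): {Idle}.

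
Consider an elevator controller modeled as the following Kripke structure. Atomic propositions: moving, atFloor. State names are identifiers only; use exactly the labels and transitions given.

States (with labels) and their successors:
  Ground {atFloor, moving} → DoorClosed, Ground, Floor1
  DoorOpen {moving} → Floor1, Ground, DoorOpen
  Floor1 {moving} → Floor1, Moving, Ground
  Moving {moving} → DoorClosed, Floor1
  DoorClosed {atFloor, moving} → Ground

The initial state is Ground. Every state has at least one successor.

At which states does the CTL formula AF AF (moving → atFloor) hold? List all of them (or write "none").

{Ground, DoorClosed}

States satisfying AF (moving → atFloor): {Ground, DoorClosed}.
States satisfying AF AF (moving → atFloor): {Ground, DoorClosed}.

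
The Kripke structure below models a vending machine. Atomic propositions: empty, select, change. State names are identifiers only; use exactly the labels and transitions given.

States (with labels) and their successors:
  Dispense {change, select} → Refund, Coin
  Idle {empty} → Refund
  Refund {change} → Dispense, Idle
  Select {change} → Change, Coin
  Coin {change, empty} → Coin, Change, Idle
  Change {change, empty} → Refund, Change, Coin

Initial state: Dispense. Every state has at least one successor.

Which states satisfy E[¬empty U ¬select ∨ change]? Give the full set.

{Dispense, Idle, Refund, Select, Coin, Change}

States satisfying ¬empty: {Dispense, Refund, Select}.
States satisfying ¬select ∨ change: {Dispense, Idle, Refund, Select, Coin, Change}.
States satisfying E[¬empty U ¬select ∨ change]: {Dispense, Idle, Refund, Select, Coin, Change}.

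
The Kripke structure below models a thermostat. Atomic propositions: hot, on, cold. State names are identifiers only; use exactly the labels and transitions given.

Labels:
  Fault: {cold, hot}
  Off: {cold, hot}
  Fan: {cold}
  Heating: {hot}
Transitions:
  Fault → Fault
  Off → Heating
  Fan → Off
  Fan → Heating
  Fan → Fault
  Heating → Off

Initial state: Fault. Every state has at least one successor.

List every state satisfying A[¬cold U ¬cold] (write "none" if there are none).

States satisfying ¬cold: {Heating}.
States satisfying A[¬cold U ¬cold]: {Heating}.

{Heating}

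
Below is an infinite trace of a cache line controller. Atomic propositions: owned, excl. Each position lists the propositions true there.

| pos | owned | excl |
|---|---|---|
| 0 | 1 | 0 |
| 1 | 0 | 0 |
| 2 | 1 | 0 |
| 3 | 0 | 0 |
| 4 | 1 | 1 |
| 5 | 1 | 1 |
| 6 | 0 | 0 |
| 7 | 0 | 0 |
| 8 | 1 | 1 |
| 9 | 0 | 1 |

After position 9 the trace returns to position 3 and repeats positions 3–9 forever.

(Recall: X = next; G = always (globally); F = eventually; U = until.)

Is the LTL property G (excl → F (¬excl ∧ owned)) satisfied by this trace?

Violated

excl → F (¬excl ∧ owned) must hold at every position from 0 onward. It fails at position 4, so G (excl → F (¬excl ∧ owned)) is false.
Positions where excl holds: 4, 5, 8, 9.
Check F (¬excl ∧ owned) at each: 4→fails, 5→fails, 8→fails, 9→fails.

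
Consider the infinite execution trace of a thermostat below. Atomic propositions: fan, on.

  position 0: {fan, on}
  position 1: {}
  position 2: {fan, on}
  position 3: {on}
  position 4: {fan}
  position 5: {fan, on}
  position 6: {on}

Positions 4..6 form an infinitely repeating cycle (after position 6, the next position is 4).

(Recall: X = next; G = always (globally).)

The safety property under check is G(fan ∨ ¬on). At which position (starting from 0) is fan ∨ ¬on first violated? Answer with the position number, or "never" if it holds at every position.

3

Check fan ∨ ¬on at each position in order: 0 ✓, 1 ✓, 2 ✓.
At position 3 the labels are {on}, so fan ∨ ¬on is false there. This is the first violation.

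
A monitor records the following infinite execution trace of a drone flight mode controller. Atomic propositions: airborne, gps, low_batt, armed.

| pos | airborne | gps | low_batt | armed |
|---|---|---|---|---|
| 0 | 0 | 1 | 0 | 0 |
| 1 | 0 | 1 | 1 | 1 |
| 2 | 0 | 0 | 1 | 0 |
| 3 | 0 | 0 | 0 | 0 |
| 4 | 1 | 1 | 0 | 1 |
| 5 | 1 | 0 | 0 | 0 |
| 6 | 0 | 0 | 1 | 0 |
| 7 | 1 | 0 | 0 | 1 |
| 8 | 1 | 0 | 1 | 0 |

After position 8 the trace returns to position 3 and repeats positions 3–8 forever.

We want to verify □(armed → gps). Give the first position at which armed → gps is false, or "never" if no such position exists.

7

Check armed → gps at each position in order: 0 ✓, 1 ✓, 2 ✓, 3 ✓, 4 ✓, 5 ✓, 6 ✓.
At position 7 the labels are {airborne, armed}, so armed → gps is false there. This is the first violation.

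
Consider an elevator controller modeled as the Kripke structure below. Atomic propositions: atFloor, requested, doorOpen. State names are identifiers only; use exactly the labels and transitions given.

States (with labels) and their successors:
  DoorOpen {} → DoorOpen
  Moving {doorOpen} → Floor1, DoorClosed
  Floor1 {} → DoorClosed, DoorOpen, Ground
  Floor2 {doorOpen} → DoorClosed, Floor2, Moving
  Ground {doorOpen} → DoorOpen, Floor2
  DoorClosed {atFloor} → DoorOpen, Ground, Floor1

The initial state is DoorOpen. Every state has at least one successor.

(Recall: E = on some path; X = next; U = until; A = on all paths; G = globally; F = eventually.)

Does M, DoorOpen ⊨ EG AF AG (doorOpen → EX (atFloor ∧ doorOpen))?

Holds

States satisfying AF AG (doorOpen → EX (atFloor ∧ doorOpen)): {DoorOpen}.
States satisfying EG AF AG (doorOpen → EX (atFloor ∧ doorOpen)): {DoorOpen}.
DoorOpen ∈ Sat(EG AF AG (doorOpen → EX (atFloor ∧ doorOpen))).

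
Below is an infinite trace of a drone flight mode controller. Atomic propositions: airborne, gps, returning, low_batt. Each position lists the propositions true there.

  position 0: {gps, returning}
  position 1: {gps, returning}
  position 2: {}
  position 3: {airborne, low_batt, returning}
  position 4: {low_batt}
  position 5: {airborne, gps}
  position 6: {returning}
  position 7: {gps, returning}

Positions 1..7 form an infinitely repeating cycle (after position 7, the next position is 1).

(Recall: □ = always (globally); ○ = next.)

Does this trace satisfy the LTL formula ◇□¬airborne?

Violated

□¬airborne is false at every position 0..7, so it never becomes true and ◇□¬airborne fails.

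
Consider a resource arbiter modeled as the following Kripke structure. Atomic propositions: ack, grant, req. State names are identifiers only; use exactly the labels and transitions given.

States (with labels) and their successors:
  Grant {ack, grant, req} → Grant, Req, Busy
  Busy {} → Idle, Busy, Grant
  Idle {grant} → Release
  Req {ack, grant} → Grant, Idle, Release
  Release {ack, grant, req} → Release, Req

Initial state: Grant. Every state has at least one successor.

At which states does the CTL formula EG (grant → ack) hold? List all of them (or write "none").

{Grant, Busy, Req, Release}

States satisfying grant → ack: {Grant, Busy, Req, Release}.
States satisfying EG (grant → ack): {Grant, Busy, Req, Release}.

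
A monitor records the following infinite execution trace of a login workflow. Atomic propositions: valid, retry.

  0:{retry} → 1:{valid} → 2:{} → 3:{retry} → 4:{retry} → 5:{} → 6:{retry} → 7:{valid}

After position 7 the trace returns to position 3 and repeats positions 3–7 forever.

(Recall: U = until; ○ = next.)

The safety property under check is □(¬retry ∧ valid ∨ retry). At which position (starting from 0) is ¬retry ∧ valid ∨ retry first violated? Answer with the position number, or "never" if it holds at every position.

Check ¬retry ∧ valid ∨ retry at each position in order: 0 ✓, 1 ✓.
At position 2 the labels are {}, so ¬retry ∧ valid ∨ retry is false there. This is the first violation.

2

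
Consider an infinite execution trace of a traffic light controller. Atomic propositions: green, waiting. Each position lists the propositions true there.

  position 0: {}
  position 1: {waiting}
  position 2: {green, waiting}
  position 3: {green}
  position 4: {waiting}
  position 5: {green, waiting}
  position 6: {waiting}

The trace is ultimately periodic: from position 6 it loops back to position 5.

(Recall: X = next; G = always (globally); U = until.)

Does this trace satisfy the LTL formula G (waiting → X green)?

waiting → X green must hold at every position from 0 onward. It fails at position 5, so G (waiting → X green) is false.
Positions where waiting holds: 1, 2, 4, 5, 6.
Check X green at each: 1→ok, 2→ok, 4→ok, 5→fails, 6→ok.

Does not hold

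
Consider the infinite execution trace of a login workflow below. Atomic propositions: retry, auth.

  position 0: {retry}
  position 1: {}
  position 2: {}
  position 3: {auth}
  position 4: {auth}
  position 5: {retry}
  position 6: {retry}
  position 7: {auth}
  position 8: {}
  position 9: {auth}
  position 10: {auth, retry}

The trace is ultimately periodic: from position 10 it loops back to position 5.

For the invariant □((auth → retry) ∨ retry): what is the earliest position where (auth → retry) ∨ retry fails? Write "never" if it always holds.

Check (auth → retry) ∨ retry at each position in order: 0 ✓, 1 ✓, 2 ✓.
At position 3 the labels are {auth}, so (auth → retry) ∨ retry is false there. This is the first violation.

3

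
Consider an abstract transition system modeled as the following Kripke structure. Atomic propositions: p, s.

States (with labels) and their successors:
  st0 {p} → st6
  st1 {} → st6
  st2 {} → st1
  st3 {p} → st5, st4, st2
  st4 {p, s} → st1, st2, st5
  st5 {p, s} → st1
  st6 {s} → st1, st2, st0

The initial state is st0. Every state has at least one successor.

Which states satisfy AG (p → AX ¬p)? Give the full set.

{st0, st1, st2, st5, st6}

States satisfying p → AX ¬p: {st0, st1, st2, st5, st6}.
States satisfying AG (p → AX ¬p): {st0, st1, st2, st5, st6}.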